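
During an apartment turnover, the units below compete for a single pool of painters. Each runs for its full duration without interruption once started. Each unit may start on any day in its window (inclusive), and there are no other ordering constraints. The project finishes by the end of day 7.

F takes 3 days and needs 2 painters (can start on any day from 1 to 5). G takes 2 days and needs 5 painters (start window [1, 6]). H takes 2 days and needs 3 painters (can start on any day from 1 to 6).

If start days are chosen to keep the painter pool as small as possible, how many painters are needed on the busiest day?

5

Early-start (F@1, G@1, H@1) gives peak 10: d1:10  d2:10  d3:2  d4:0  d5:0  d6:0  d7:0.
Shift G→4.
Schedule F@1, G@4, H@1: d1:5  d2:5  d3:2  d4:5  d5:5  d6:0  d7:0 — peak 5.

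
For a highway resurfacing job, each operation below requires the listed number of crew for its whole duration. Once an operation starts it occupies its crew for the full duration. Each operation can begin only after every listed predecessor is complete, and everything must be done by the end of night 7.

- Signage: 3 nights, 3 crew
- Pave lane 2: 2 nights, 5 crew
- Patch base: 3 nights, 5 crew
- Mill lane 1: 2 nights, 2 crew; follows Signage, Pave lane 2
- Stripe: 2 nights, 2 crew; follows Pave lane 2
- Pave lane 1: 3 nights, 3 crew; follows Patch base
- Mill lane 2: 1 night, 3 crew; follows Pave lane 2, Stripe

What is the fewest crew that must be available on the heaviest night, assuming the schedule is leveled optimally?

10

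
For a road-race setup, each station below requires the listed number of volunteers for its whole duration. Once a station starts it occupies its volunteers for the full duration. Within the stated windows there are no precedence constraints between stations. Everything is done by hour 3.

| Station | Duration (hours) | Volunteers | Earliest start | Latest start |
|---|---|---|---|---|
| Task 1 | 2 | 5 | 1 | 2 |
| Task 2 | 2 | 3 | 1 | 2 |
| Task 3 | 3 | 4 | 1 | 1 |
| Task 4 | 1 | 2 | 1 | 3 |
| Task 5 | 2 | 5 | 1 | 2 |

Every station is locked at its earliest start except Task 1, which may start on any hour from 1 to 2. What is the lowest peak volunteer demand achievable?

Task 1@1: h1:19  h2:17  h3:4 → peak 19
Task 1@2: h1:14  h2:17  h3:9 → peak 17
Best is Task 1@2, peak 17.

17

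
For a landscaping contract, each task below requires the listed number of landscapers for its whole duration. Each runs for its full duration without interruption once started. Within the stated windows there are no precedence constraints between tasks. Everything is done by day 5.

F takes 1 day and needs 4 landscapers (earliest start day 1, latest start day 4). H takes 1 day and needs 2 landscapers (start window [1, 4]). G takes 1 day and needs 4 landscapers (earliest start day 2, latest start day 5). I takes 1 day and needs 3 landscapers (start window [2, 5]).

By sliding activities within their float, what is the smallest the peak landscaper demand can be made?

Early-start (F@1, H@1, G@2, I@2) gives peak 7: d1:6  d2:7  d3:0  d4:0  d5:0.
Shift H→2, G→3, I→4.
Schedule F@1, H@2, G@3, I@4: d1:4  d2:2  d3:4  d4:3  d5:0 — peak 4.

4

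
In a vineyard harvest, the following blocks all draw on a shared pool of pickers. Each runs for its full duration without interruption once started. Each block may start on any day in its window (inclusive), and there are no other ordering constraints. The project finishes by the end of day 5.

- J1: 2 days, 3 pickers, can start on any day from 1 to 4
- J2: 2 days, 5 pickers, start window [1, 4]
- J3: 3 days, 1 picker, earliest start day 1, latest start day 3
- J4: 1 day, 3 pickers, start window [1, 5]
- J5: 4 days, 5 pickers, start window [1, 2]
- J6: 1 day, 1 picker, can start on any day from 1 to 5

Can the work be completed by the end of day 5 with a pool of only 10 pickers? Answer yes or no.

yes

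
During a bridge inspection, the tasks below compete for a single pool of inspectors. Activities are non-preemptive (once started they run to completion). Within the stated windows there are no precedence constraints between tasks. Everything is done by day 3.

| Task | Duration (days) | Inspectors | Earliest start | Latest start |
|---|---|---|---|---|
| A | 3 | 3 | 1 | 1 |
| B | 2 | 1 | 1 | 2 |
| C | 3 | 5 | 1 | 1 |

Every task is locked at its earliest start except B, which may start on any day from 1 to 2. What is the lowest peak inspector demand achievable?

9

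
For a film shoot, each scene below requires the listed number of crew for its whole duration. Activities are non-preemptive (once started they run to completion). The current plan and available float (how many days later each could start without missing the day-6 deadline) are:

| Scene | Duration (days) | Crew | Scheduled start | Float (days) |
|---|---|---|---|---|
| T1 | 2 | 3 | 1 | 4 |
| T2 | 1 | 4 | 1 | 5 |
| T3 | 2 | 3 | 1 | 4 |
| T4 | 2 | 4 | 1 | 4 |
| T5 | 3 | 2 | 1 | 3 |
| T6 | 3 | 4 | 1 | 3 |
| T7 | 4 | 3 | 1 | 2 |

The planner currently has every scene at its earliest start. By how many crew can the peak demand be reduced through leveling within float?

Early-start peak: d1:23  d2:19  d3:9  d4:3  d5:0  d6:0 ⇒ 23.
Leveled (T1@1, T2@1, T3@1, T4@2, T5@3, T6@4, T7@3): d1:10  d2:10  d3:9  d4:9  d5:9  d6:7 ⇒ 10.
Reduction 23 − 10 = 13.

13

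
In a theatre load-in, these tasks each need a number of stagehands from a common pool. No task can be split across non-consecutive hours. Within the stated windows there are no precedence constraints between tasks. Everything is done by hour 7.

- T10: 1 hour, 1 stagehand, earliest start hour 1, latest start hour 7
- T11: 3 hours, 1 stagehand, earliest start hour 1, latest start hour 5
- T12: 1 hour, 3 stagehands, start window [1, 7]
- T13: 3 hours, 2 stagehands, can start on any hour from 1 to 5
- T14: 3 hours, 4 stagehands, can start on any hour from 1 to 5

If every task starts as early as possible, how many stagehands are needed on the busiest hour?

11

Early-start schedule: T10@1, T11@1, T12@1, T13@1, T14@1.
Load per hour: hour 1: 11, hour 2: 7, hour 3: 7, hour 4: 0, hour 5: 0, hour 6: 0, hour 7: 0.
Peak is 11.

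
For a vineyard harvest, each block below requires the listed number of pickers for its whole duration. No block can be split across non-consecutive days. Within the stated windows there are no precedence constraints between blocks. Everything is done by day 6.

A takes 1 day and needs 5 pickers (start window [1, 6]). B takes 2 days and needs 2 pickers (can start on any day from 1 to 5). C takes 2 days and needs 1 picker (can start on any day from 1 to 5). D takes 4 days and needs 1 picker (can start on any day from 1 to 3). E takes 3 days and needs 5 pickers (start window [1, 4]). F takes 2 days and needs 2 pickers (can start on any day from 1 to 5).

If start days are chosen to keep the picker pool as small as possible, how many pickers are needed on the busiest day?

Early-start (A@1, B@1, C@1, D@1, E@1, F@1) gives peak 16: d1:16  d2:11  d3:6  d4:1  d5:0  d6:0.
Shift B→2, D→2, E→4, F→2.
Schedule A@1, B@2, C@1, D@2, E@4, F@2: d1:6  d2:6  d3:5  d4:6  d5:6  d6:5 — peak 6.
Total picker-days = 34 over 6 days ⇒ peak ≥ ⌈34/6⌉ = 6, so 6 is optimal.

6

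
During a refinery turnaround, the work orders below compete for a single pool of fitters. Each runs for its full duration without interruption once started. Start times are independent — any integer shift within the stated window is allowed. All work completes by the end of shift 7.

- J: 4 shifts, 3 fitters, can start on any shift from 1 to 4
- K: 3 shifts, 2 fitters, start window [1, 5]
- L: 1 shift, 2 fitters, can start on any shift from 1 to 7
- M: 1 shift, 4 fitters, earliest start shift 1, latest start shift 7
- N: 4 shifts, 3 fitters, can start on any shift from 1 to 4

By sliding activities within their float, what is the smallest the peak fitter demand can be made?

Early-start (J@1, K@1, L@1, M@1, N@1) gives peak 14: s1:14  s2:8  s3:8  s4:6  s5:0  s6:0  s7:0.
Shift K→5, M→6, N→2.
Schedule J@1, K@5, L@1, M@6, N@2: s1:5  s2:6  s3:6  s4:6  s5:5  s6:6  s7:2 — peak 6.
Total fitter-shifts = 36 over 7 shifts ⇒ peak ≥ ⌈36/7⌉ = 6, so 6 is optimal.

6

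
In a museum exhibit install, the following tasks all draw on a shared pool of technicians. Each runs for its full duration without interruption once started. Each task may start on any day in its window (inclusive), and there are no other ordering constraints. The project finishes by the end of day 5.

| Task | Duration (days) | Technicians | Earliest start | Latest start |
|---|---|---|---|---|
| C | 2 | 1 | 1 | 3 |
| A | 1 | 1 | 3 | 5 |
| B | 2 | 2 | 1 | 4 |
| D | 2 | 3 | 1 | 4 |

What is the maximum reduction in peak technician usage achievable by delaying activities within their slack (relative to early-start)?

Early-start peak: d1:6  d2:6  d3:1  d4:0  d5:0 ⇒ 6.
Leveled (C@1, A@3, B@1, D@4): d1:3  d2:3  d3:1  d4:3  d5:3 ⇒ 3.
Reduction 6 − 3 = 3.

3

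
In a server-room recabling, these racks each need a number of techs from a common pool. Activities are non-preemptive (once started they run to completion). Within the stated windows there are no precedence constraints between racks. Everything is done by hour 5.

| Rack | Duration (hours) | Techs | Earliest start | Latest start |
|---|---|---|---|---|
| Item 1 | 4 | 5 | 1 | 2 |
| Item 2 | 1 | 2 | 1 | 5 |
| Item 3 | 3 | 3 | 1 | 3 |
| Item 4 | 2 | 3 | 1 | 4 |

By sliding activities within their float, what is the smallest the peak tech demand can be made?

Early-start (Item 1@1, Item 2@1, Item 3@1, Item 4@1) gives peak 13: h1:13  h2:11  h3:8  h4:5  h5:0.
Shift Item 2→5, Item 4→4.
Schedule Item 1@1, Item 2@5, Item 3@1, Item 4@4: h1:8  h2:8  h3:8  h4:8  h5:5 — peak 8.
Total tech-hours = 37 over 5 hours ⇒ peak ≥ ⌈37/5⌉ = 8, so 8 is optimal.

8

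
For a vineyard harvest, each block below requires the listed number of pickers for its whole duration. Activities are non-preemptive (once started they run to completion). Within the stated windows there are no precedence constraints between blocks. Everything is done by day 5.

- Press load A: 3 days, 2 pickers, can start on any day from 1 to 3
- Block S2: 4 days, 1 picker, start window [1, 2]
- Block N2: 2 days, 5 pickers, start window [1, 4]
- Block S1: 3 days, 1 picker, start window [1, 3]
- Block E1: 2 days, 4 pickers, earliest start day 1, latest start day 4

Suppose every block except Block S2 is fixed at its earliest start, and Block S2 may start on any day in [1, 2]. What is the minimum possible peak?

Block S2@1: d1:13  d2:13  d3:4  d4:1  d5:0 → peak 13
Block S2@2: d1:12  d2:13  d3:4  d4:1  d5:1 → peak 13
Best is Block S2@1, peak 13.

13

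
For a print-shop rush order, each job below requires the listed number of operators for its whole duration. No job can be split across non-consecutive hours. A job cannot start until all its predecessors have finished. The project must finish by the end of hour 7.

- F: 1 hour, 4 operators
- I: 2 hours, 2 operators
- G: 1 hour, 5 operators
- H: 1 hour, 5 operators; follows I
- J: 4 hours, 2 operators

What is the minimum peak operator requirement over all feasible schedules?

Early-start (F@1, I@1, G@1, H@3, J@1) gives peak 13: h1:13  h2:4  h3:7  h4:2  h5:0  h6:0  h7:0.
Shift I→2, G→6, H→7, J→2.
Schedule F@1, I@2, G@6, H@7, J@2: h1:4  h2:4  h3:4  h4:2  h5:2  h6:5  h7:5 — peak 5.

5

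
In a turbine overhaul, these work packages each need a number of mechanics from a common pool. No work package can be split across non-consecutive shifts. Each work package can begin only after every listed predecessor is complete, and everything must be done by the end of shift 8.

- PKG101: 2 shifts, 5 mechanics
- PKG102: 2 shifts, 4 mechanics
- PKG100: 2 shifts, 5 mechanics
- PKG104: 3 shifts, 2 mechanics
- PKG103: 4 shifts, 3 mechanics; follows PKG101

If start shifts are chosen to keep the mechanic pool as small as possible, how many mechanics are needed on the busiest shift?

7

Early-start (PKG101@1, PKG102@1, PKG100@1, PKG104@1, PKG103@3) gives peak 16: s1:16  s2:16  s3:5  s4:3  s5:3  s6:3  s7:0  s8:0.
Shift PKG102→3, PKG100→7, PKG104→5.
Schedule PKG101@1, PKG102@3, PKG100@7, PKG104@5, PKG103@3: s1:5  s2:5  s3:7  s4:7  s5:5  s6:5  s7:7  s8:5 — peak 7.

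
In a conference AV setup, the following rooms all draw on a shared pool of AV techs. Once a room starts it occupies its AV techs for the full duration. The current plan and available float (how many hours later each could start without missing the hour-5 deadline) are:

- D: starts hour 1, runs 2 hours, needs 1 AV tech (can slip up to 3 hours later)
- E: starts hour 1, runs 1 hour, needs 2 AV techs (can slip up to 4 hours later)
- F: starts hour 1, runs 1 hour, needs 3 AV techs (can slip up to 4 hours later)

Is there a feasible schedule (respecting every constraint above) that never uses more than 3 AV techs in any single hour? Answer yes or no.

Schedule D@1, E@1, F@3: h1:3  h2:1  h3:3  h4:0  h5:0 — peak 3 ≤ 3.

yes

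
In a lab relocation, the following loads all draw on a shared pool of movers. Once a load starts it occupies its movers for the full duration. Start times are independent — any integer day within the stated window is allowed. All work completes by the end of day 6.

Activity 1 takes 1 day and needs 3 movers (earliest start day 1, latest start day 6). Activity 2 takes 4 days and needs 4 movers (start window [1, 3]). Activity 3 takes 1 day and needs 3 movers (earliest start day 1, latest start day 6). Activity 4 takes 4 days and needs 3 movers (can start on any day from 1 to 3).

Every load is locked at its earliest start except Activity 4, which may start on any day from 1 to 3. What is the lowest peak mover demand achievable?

10

Activity 4@1: d1:13  d2:7  d3:7  d4:7  d5:0  d6:0 → peak 13
Activity 4@2: d1:10  d2:7  d3:7  d4:7  d5:3  d6:0 → peak 10
Activity 4@3: d1:10  d2:4  d3:7  d4:7  d5:3  d6:3 → peak 10
Best is Activity 4@2, peak 10.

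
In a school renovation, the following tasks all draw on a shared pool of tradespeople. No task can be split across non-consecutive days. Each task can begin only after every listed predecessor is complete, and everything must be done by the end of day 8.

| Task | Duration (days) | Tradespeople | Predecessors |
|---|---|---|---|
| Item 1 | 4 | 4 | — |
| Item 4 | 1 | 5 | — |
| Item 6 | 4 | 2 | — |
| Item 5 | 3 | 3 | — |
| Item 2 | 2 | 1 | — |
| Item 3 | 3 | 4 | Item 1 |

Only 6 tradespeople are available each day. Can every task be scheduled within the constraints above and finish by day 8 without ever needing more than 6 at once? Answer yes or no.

no

Total tradesperson-days = 52; over 8 days the average is 52/8 > 6, so some day must exceed 6.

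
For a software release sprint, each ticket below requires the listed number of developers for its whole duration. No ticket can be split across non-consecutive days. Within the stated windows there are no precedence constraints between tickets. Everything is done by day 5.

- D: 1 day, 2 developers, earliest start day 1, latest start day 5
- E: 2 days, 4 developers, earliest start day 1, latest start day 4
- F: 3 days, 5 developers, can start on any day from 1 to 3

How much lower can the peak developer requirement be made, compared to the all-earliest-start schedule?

5

Early-start peak: d1:11  d2:9  d3:5  d4:0  d5:0 ⇒ 11.
Leveled (D@1, E@1, F@3): d1:6  d2:4  d3:5  d4:5  d5:5 ⇒ 6.
Reduction 11 − 6 = 5.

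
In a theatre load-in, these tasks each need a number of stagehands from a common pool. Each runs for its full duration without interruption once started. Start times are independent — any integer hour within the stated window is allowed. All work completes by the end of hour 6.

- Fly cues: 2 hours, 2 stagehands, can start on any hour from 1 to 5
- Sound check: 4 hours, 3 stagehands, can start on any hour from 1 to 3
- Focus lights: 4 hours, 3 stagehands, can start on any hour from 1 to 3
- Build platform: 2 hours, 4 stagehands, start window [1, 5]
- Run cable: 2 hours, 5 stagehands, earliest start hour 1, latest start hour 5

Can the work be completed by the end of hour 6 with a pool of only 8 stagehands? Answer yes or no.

Schedule Fly cues@3, Sound check@1, Focus lights@3, Build platform@1, Run cable@5: h1:7  h2:7  h3:8  h4:8  h5:8  h6:8 — peak 8 ≤ 8.

yes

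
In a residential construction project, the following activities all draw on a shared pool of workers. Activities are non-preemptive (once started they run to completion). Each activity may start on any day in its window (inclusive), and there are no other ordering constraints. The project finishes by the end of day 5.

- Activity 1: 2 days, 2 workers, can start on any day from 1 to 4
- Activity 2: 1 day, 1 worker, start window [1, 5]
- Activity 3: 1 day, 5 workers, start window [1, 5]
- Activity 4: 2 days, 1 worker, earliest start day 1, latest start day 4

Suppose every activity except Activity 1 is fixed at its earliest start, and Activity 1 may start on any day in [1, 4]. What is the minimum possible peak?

7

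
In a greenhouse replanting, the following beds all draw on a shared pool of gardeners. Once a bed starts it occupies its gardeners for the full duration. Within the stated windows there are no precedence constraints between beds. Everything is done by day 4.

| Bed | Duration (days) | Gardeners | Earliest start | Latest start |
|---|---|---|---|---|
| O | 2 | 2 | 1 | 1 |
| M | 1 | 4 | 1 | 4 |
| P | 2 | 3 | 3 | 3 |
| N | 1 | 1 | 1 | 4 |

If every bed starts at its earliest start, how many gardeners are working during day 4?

3

At early start, day 4 has: P.
Demand: 3 = 3.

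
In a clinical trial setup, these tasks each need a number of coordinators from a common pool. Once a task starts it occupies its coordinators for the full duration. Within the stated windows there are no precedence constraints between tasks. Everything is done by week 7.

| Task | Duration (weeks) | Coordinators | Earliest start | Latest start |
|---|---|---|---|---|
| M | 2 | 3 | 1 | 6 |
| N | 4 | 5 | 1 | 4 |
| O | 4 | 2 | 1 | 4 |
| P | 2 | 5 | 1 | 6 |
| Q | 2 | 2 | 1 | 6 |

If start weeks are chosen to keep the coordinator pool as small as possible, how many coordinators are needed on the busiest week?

9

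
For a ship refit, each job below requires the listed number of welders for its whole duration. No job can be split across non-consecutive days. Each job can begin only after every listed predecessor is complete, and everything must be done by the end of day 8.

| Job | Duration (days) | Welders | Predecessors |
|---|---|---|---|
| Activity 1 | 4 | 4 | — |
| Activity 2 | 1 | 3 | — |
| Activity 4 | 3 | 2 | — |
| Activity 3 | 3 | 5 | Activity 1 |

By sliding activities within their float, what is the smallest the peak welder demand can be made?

6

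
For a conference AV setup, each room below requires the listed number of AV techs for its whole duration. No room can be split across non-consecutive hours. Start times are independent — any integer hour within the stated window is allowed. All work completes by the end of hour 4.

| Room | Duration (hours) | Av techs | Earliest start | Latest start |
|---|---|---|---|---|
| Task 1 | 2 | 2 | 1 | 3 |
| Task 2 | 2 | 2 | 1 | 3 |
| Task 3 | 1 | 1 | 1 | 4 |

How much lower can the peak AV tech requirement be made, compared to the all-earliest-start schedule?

Early-start peak: h1:5  h2:4  h3:0  h4:0 ⇒ 5.
Leveled (Task 1@1, Task 2@3, Task 3@1): h1:3  h2:2  h3:2  h4:2 ⇒ 3.
Reduction 5 − 3 = 2.

2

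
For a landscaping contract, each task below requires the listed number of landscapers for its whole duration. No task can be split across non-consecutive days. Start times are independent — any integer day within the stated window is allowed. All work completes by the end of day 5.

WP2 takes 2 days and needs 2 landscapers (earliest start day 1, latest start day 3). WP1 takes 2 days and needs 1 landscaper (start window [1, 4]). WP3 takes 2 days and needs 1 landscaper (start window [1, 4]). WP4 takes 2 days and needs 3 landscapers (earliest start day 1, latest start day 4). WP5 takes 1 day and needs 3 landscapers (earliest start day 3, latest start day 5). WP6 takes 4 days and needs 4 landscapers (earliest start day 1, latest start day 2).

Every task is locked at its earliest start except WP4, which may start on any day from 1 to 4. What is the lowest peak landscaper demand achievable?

WP4@1: d1:11  d2:11  d3:7  d4:4  d5:0 → peak 11
WP4@2: d1:8  d2:11  d3:10  d4:4  d5:0 → peak 11
WP4@3: d1:8  d2:8  d3:10  d4:7  d5:0 → peak 10
WP4@4: d1:8  d2:8  d3:7  d4:7  d5:3 → peak 8
Best is WP4@4, peak 8.

8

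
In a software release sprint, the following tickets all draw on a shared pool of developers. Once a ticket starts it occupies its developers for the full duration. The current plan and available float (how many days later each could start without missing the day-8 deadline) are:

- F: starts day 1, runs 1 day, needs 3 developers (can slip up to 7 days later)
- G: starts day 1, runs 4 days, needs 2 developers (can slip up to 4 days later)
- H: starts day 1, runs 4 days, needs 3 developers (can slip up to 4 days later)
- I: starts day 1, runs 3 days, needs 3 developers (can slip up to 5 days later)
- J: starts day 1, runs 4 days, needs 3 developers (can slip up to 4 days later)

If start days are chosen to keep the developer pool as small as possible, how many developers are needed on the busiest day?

6

Early-start (F@1, G@1, H@1, I@1, J@1) gives peak 14: d1:14  d2:11  d3:11  d4:8  d5:0  d6:0  d7:0  d8:0.
Shift H→2, I→6, J→5.
Schedule F@1, G@1, H@2, I@6, J@5: d1:5  d2:5  d3:5  d4:5  d5:6  d6:6  d7:6  d8:6 — peak 6.
Total developer-days = 44 over 8 days ⇒ peak ≥ ⌈44/8⌉ = 6, so 6 is optimal.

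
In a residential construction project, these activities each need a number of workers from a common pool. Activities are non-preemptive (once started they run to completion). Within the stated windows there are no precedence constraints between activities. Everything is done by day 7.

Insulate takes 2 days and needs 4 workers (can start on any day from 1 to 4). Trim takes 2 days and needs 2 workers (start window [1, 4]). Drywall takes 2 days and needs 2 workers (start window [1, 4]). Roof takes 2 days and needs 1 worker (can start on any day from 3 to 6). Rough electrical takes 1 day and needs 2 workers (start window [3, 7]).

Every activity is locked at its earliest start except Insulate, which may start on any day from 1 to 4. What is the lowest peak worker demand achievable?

5

Insulate@1: d1:8  d2:8  d3:3  d4:1  d5:0  d6:0  d7:0 → peak 8
Insulate@2: d1:4  d2:8  d3:7  d4:1  d5:0  d6:0  d7:0 → peak 8
Insulate@3: d1:4  d2:4  d3:7  d4:5  d5:0  d6:0  d7:0 → peak 7
Insulate@4: d1:4  d2:4  d3:3  d4:5  d5:4  d6:0  d7:0 → peak 5
Best is Insulate@4, peak 5.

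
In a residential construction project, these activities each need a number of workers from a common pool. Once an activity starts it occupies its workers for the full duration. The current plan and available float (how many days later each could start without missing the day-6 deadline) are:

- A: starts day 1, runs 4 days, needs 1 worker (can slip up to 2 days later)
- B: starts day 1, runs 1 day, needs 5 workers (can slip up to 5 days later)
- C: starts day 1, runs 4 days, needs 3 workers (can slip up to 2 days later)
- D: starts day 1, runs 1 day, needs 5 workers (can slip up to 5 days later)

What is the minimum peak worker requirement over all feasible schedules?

Early-start (A@1, B@1, C@1, D@1) gives peak 14: d1:14  d2:4  d3:4  d4:4  d5:0  d6:0.
Shift B→5, D→6.
Schedule A@1, B@5, C@1, D@6: d1:4  d2:4  d3:4  d4:4  d5:5  d6:5 — peak 5.
Total worker-days = 26 over 6 days ⇒ peak ≥ ⌈26/6⌉ = 5, so 5 is optimal.

5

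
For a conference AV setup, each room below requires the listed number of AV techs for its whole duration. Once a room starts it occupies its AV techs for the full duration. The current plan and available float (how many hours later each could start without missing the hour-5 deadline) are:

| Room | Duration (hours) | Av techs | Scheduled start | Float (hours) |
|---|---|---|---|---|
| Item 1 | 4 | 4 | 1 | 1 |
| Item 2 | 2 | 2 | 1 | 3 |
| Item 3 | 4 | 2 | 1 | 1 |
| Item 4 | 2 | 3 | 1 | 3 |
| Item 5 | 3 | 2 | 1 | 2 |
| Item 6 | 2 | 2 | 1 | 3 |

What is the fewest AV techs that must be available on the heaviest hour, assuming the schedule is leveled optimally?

Early-start (Item 1@1, Item 2@1, Item 3@1, Item 4@1, Item 5@1, Item 6@1) gives peak 15: h1:15  h2:15  h3:8  h4:6  h5:0.
Shift Item 5→3, Item 6→3.
Schedule Item 1@1, Item 2@1, Item 3@1, Item 4@1, Item 5@3, Item 6@3: h1:11  h2:11  h3:10  h4:10  h5:2 — peak 11.

11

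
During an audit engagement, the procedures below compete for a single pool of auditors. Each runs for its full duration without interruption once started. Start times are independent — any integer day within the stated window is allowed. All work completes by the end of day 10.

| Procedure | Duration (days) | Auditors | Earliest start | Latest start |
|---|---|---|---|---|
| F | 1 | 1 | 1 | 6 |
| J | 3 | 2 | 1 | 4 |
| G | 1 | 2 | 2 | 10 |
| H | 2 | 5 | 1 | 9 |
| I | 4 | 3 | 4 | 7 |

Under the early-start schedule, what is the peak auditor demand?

Early-start schedule: F@1, J@1, G@2, H@1, I@4.
Load per day: day 1: 8, day 2: 9, day 3: 2, day 4: 3, day 5: 3, day 6: 3, day 7: 3, day 8: 0, day 9: 0, day 10: 0.
Peak is 9.

9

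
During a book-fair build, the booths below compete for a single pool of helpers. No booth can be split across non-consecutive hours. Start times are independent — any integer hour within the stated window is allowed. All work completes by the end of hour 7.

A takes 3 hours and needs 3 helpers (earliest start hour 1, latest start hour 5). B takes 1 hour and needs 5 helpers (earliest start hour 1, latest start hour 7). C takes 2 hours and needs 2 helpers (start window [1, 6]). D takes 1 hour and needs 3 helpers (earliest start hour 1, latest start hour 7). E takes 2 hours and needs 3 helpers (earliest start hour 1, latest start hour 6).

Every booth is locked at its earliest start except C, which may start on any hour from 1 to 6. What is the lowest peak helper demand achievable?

14

C@1: h1:16  h2:8  h3:3  h4:0  h5:0  h6:0  h7:0 → peak 16
C@2: h1:14  h2:8  h3:5  h4:0  h5:0  h6:0  h7:0 → peak 14
C@3: h1:14  h2:6  h3:5  h4:2  h5:0  h6:0  h7:0 → peak 14
C@4: h1:14  h2:6  h3:3  h4:2  h5:2  h6:0  h7:0 → peak 14
C@5: h1:14  h2:6  h3:3  h4:0  h5:2  h6:2  h7:0 → peak 14
C@6: h1:14  h2:6  h3:3  h4:0  h5:0  h6:2  h7:2 → peak 14
Best is C@2, peak 14.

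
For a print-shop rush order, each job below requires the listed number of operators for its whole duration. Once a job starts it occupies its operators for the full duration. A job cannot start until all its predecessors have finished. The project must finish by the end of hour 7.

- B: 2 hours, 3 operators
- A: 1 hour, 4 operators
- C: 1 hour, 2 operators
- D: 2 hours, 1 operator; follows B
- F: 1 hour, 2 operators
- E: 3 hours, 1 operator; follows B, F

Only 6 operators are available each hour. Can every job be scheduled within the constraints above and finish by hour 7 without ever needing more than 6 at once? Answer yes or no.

yes

Schedule B@1, A@3, C@4, D@5, F@4, E@5: h1:3  h2:3  h3:4  h4:4  h5:2  h6:2  h7:1 — peak 4 ≤ 6.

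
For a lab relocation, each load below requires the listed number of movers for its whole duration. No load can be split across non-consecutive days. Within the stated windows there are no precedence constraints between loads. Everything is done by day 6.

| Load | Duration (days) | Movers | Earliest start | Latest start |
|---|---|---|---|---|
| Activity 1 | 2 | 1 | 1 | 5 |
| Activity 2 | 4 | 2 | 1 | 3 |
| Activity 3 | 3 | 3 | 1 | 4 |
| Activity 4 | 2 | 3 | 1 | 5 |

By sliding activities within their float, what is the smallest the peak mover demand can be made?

5

Early-start (Activity 1@1, Activity 2@1, Activity 3@1, Activity 4@1) gives peak 9: d1:9  d2:9  d3:5  d4:2  d5:0  d6:0.
Shift Activity 2→3, Activity 4→4.
Schedule Activity 1@1, Activity 2@3, Activity 3@1, Activity 4@4: d1:4  d2:4  d3:5  d4:5  d5:5  d6:2 — peak 5.
Total mover-days = 25 over 6 days ⇒ peak ≥ ⌈25/6⌉ = 5, so 5 is optimal.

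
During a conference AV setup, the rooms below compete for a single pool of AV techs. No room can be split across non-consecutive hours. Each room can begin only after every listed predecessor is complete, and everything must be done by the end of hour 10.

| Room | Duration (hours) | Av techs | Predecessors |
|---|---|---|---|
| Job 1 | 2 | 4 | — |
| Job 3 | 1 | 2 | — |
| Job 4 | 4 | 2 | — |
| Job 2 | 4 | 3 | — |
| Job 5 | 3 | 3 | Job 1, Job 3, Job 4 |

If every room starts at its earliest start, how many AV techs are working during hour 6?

3

At early start, hour 6 has: Job 5.
Demand: 3 = 3.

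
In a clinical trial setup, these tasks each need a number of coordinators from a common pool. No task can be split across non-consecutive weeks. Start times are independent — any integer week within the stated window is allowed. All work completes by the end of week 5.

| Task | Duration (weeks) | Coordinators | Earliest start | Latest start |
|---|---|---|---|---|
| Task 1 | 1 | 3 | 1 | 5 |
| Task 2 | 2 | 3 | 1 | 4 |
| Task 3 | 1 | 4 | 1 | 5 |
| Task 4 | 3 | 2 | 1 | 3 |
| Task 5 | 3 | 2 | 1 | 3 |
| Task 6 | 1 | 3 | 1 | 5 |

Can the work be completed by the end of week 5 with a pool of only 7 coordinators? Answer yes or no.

Schedule Task 1@1, Task 2@1, Task 3@2, Task 4@3, Task 5@3, Task 6@3: w1:6  w2:7  w3:7  w4:4  w5:4 — peak 7 ≤ 7.

yes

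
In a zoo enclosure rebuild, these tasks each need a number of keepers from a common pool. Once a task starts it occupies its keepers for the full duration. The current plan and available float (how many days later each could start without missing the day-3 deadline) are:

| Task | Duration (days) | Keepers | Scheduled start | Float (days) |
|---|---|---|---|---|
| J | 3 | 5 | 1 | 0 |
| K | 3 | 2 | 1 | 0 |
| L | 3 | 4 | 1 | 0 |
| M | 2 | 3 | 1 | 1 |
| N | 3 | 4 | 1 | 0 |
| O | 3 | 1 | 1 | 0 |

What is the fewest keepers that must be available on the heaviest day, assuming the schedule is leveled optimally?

19

Schedule J@1, K@1, L@1, M@1, N@1, O@1: d1:19  d2:19  d3:16 — peak 19.
No arrangement of the 2 feasible schedules does better.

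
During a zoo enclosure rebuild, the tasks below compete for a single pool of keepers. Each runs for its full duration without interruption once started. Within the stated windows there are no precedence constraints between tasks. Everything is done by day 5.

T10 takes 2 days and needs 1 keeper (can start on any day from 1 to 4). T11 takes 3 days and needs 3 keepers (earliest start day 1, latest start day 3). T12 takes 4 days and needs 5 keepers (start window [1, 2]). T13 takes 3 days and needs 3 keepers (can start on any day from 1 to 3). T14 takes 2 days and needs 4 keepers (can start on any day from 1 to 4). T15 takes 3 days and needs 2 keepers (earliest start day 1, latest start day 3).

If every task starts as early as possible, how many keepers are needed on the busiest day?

18

Early-start schedule: T10@1, T11@1, T12@1, T13@1, T14@1, T15@1.
Load per day: day 1: 18, day 2: 18, day 3: 13, day 4: 5, day 5: 0.
Peak is 18.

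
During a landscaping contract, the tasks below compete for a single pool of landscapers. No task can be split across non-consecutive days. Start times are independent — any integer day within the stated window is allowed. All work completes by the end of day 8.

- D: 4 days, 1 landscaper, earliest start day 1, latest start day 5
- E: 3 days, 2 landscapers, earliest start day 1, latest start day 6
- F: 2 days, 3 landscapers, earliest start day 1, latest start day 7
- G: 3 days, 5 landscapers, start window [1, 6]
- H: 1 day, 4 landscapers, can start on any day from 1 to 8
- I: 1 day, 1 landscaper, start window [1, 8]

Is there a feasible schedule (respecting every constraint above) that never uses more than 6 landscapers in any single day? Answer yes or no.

yes

Schedule D@1, E@1, F@1, G@4, H@7, I@3: d1:6  d2:6  d3:4  d4:6  d5:5  d6:5  d7:4  d8:0 — peak 6 ≤ 6.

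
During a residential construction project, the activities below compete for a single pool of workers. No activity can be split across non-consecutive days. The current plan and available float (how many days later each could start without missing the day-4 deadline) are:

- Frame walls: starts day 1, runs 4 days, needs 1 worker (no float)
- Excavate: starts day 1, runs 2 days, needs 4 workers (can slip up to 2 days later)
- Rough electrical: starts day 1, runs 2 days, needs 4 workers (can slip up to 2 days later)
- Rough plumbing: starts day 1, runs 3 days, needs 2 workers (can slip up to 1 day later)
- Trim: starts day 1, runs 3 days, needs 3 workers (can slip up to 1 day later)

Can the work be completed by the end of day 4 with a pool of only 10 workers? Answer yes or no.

yes

Schedule Frame walls@1, Excavate@1, Rough electrical@3, Rough plumbing@1, Trim@1: d1:10  d2:10  d3:10  d4:5 — peak 10 ≤ 10.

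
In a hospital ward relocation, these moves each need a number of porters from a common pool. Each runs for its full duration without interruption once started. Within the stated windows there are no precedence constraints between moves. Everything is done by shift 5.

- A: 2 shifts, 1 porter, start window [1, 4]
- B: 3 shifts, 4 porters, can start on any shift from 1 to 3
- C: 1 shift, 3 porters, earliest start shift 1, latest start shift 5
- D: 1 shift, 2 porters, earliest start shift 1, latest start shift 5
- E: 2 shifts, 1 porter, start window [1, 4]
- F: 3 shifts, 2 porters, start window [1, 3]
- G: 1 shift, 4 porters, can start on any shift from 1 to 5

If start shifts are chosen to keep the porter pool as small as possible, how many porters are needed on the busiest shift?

7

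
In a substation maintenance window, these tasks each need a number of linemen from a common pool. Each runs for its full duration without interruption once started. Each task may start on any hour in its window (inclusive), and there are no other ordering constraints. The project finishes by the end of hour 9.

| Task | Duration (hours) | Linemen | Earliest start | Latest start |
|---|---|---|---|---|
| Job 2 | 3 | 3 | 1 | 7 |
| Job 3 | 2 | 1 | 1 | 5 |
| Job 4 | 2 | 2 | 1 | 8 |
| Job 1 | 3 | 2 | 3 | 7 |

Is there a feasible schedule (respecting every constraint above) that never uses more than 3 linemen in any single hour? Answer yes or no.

Schedule Job 2@1, Job 3@4, Job 4@4, Job 1@6: h1:3  h2:3  h3:3  h4:3  h5:3  h6:2  h7:2  h8:2  h9:0 — peak 3 ≤ 3.

yes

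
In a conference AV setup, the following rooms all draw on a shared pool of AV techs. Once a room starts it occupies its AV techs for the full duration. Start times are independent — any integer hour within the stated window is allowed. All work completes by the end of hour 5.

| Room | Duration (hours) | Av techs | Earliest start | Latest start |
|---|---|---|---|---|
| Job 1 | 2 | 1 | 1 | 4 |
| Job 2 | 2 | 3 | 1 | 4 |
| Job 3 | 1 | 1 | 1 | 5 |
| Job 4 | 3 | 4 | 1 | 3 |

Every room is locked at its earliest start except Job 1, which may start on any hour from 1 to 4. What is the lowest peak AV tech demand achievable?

8

Job 1@1: h1:9  h2:8  h3:4  h4:0  h5:0 → peak 9
Job 1@2: h1:8  h2:8  h3:5  h4:0  h5:0 → peak 8
Job 1@3: h1:8  h2:7  h3:5  h4:1  h5:0 → peak 8
Job 1@4: h1:8  h2:7  h3:4  h4:1  h5:1 → peak 8
Best is Job 1@2, peak 8.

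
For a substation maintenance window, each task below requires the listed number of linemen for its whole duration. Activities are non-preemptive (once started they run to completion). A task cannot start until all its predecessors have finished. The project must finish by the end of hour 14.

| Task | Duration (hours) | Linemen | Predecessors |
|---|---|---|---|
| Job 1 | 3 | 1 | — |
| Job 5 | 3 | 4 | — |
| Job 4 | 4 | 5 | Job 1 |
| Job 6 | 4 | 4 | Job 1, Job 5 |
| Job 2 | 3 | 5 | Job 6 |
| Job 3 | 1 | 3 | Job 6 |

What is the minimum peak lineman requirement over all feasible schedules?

8

Early-start (Job 1@1, Job 5@1, Job 4@4, Job 6@4, Job 2@8, Job 3@8) gives peak 9: h1:5  h2:5  h3:5  h4:9  h5:9  h6:9  h7:9  h8:8  h9:5  h10:5  h11:0  h12:0  h13:0  h14:0.
Shift Job 6→8, Job 2→12, Job 3→12.
Schedule Job 1@1, Job 5@1, Job 4@4, Job 6@8, Job 2@12, Job 3@12: h1:5  h2:5  h3:5  h4:5  h5:5  h6:5  h7:5  h8:4  h9:4  h10:4  h11:4  h12:8  h13:5  h14:5 — peak 8.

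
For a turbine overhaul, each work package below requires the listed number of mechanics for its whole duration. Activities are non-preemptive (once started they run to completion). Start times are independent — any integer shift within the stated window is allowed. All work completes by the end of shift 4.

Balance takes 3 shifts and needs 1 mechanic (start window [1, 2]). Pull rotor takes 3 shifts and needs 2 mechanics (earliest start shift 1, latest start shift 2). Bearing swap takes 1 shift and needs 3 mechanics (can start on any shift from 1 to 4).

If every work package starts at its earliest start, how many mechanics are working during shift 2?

At early start, shift 2 has: Balance, Pull rotor.
Demand: 1 + 2 = 3.

3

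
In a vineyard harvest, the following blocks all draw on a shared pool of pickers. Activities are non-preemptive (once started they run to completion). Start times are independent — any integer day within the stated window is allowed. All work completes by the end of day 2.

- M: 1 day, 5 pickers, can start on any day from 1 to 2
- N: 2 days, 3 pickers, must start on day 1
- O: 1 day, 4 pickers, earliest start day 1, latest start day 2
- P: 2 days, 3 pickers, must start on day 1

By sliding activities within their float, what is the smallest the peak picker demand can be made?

Early-start (M@1, N@1, O@1, P@1) gives peak 15: d1:15  d2:6.
Shift O→2.
Schedule M@1, N@1, O@2, P@1: d1:11  d2:10 — peak 11.
Total picker-days = 21 over 2 days ⇒ peak ≥ ⌈21/2⌉ = 11, so 11 is optimal.

11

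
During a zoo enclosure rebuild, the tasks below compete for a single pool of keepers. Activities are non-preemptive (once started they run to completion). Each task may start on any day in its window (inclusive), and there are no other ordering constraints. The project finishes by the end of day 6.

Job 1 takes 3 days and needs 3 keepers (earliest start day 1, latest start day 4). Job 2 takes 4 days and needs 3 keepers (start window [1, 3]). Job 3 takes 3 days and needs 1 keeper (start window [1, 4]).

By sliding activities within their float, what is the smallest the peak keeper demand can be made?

6

Early-start (Job 1@1, Job 2@1, Job 3@1) gives peak 7: d1:7  d2:7  d3:7  d4:3  d5:0  d6:0.
Shift Job 3→4.
Schedule Job 1@1, Job 2@1, Job 3@4: d1:6  d2:6  d3:6  d4:4  d5:1  d6:1 — peak 6.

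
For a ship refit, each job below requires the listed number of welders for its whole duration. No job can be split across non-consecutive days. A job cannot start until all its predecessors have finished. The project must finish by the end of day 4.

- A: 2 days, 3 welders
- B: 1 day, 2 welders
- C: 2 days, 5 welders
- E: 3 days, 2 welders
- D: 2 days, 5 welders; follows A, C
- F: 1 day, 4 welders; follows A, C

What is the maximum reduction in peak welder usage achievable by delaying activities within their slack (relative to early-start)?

Early-start peak: d1:12  d2:10  d3:11  d4:5 ⇒ 12.
Leveled (A@1, B@3, C@1, E@1, D@3, F@4): d1:10  d2:10  d3:9  d4:9 ⇒ 10.
Reduction 12 − 10 = 2.

2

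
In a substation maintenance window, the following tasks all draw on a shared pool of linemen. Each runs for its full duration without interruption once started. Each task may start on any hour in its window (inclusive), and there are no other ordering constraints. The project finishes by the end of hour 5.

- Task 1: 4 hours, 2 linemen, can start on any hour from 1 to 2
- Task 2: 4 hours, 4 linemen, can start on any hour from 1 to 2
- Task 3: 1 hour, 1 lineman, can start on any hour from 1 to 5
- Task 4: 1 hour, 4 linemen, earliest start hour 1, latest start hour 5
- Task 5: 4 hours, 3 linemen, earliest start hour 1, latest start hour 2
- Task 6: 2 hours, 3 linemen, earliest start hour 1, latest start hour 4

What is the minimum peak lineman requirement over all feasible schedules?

Early-start (Task 1@1, Task 2@1, Task 3@1, Task 4@1, Task 5@1, Task 6@1) gives peak 17: h1:17  h2:12  h3:9  h4:9  h5:0.
Shift Task 5→2, Task 6→2.
Schedule Task 1@1, Task 2@1, Task 3@1, Task 4@1, Task 5@2, Task 6@2: h1:11  h2:12  h3:12  h4:9  h5:3 — peak 12.

12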